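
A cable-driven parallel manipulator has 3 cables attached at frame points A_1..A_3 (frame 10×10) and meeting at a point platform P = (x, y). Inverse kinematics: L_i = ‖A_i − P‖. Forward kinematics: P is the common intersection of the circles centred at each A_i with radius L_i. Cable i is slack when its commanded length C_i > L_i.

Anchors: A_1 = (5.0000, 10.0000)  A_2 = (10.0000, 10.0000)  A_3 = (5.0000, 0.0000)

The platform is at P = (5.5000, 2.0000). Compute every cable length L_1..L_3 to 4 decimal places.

L_1 = √((5.0000−5.5000)² + (10.0000−2.0000)²) = 8.0156
L_2 = √((10.0000−5.5000)² + (10.0000−2.0000)²) = 9.1788
L_3 = √((5.0000−5.5000)² + (0.0000−2.0000)²) = 2.0616

(8.0156, 9.1788, 2.0616)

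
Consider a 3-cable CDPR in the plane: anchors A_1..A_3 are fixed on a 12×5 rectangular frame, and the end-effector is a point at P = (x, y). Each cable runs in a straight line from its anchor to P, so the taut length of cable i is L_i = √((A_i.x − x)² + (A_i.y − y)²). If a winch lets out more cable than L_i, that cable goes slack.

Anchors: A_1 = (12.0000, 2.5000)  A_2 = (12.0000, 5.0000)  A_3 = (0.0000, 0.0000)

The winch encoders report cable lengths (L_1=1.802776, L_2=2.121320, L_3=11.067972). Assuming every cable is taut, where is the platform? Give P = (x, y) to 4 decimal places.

each cable: (A_i−P)·(A_i−P) = L_i²; let c_i = ‖A_i‖²−L_i²
c_1 = 144.0000+6.2500−3.2500 = 147.0000
row 1: 0.0000x − 5.0000y = -17.5000  (c_2=164.5000)
row 2: 24.0000x + 5.0000y = 269.5000  (c_3=-122.5000)
Cramer on rows 1–2 → x = 10.5000, y = 3.5000

(10.5000, 3.5000)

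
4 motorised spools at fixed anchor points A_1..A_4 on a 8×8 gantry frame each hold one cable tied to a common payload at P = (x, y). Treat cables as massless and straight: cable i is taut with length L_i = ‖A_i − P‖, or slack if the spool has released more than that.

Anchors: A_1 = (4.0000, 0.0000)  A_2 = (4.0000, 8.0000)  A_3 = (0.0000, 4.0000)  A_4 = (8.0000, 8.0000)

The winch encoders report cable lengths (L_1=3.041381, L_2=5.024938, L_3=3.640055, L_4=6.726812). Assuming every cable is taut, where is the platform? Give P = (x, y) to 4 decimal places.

(3.5000, 3.0000)

expand ‖A_i−P‖²=L_i² and subtract eq 1 (k_i ≔ ‖A_i‖²−L_i²)
k_1 = 16.0000+0.0000−9.2500 = 6.7500
eq1−eq2 → [0.0000  -16.0000]·P = -48.0000
eq1−eq3 → [8.0000  -8.0000]·P = 4.0000
eq1−eq4 → [-8.0000  -16.0000]·P = -76.0000
2×2 solve → P = (3.5000, 3.0000)
check cable 4: ‖A_4−P‖² = 45.2500 ≈ L_4² = 45.2500 ✓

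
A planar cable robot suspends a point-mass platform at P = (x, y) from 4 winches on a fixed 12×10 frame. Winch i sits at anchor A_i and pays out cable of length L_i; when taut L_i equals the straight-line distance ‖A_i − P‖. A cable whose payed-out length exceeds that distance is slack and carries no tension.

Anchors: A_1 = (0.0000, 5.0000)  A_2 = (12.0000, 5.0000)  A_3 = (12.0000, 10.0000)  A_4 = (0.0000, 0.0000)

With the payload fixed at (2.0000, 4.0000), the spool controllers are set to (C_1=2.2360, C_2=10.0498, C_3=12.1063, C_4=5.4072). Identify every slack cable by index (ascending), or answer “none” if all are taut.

cable 1: L_1 = ‖A_1−P‖ = 2.2361;  C_1 = 2.2360 → taut
cable 2: L_2 = ‖A_2−P‖ = 10.0499;  C_2 = 10.0498 → taut
cable 3: L_3 = ‖A_3−P‖ = 11.6619;  C_3 = 12.1063 → slack
cable 4: L_4 = ‖A_4−P‖ = 4.4721;  C_4 = 5.4072 → slack

3, 4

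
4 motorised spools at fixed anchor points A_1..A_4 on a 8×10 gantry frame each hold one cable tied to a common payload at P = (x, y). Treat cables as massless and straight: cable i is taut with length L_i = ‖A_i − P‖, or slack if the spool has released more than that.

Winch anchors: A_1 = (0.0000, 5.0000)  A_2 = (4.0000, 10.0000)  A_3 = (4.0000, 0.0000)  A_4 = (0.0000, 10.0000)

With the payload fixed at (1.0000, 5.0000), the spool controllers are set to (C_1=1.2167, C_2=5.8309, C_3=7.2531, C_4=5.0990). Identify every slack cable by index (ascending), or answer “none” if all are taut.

1, 3

cable 1: √((-1.0000)²+(0.0000)²)=1.0000, C_1=1.2167: slack
cable 2: √((3.0000)²+(5.0000)²)=5.8310, C_2=5.8309: taut
cable 3: √((3.0000)²+(-5.0000)²)=5.8310, C_3=7.2531: slack
cable 4: √((-1.0000)²+(5.0000)²)=5.0990, C_4=5.0990: taut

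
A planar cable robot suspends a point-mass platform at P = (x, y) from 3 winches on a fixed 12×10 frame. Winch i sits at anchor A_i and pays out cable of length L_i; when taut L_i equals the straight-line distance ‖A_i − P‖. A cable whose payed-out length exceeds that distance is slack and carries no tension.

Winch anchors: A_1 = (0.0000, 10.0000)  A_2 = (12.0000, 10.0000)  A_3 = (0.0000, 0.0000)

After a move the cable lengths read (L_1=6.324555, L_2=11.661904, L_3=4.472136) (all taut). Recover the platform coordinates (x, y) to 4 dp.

expand ‖A_i−P‖²=L_i² and subtract eq 1 (c_i ≔ ‖A_i‖²−L_i²)
c_1 = 0.0000+100.0000−40.0000 = 60.0000
eq1−eq2 → [-24.0000  0.0000]·P = -48.0000
eq1−eq3 → [0.0000  20.0000]·P = 80.0000
2×2 solve → P = (2.0000, 4.0000)

(2.0000, 4.0000)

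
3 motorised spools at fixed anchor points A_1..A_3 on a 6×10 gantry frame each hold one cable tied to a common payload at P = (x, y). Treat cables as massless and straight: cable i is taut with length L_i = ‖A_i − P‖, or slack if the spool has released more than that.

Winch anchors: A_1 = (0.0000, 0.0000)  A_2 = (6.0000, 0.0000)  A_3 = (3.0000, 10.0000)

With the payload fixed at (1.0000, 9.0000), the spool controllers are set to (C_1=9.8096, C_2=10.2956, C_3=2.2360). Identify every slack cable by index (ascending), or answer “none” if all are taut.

cable 1: L_1 = ‖A_1−P‖ = 9.0554;  C_1 = 9.8096 → slack
cable 2: L_2 = ‖A_2−P‖ = 10.2956;  C_2 = 10.2956 → taut
cable 3: L_3 = ‖A_3−P‖ = 2.2361;  C_3 = 2.2360 → taut

1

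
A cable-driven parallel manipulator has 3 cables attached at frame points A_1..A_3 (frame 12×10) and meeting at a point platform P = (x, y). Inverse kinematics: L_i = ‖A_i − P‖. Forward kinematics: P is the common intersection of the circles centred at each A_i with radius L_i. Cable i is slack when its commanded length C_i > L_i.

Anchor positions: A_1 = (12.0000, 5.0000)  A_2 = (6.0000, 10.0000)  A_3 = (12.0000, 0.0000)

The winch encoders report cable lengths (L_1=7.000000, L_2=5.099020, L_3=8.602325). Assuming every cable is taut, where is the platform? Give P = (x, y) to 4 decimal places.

expand ‖A_i−P‖²=L_i² and subtract eq 1 (c_i ≔ ‖A_i‖²−L_i²)
c_1 = 144.0000+25.0000−49.0000 = 120.0000
eq1−eq2 → [12.0000  -10.0000]·P = 10.0000
eq1−eq3 → [0.0000  10.0000]·P = 50.0000
2×2 solve → P = (5.0000, 5.0000)

(5.0000, 5.0000)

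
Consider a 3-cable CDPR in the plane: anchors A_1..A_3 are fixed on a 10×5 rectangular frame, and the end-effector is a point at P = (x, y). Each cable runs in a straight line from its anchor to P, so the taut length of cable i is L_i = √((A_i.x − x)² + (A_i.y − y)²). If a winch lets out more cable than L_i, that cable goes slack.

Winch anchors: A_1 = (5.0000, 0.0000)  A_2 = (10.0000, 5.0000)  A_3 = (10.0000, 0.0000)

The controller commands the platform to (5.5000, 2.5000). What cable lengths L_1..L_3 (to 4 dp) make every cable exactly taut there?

cable 1: Δx=-0.5000, Δy=-2.5000; L_1 = √(Δx²+Δy²) = 2.5495
cable 2: Δx=4.5000, Δy=2.5000; L_2 = √(Δx²+Δy²) = 5.1478
cable 3: Δx=4.5000, Δy=-2.5000; L_3 = √(Δx²+Δy²) = 5.1478

(2.5495, 5.1478, 5.1478)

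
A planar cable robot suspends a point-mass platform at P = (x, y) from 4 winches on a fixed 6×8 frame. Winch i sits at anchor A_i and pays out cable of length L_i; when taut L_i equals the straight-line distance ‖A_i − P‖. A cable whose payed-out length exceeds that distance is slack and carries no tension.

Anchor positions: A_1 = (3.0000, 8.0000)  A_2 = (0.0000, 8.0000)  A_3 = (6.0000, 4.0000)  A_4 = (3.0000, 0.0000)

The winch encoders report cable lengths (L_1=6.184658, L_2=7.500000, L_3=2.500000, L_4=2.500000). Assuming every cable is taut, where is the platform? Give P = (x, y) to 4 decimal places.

each cable: (A_i−P)·(A_i−P) = L_i²; let k_i = ‖A_i‖²−L_i²
k_1 = 9.0000+64.0000−38.2500 = 34.7500
row 1: 6.0000x + 0.0000y = 27.0000  (k_2=7.7500)
row 2: -6.0000x + 8.0000y = -11.0000  (k_3=45.7500)
row 3: 0.0000x + 16.0000y = 32.0000  (k_4=2.7500)
Cramer on rows 1–2 → x = 4.5000, y = 2.0000
check cable 4: ‖A_4−P‖² = 6.2500 ≈ L_4² = 6.2500 ✓

(4.5000, 2.0000)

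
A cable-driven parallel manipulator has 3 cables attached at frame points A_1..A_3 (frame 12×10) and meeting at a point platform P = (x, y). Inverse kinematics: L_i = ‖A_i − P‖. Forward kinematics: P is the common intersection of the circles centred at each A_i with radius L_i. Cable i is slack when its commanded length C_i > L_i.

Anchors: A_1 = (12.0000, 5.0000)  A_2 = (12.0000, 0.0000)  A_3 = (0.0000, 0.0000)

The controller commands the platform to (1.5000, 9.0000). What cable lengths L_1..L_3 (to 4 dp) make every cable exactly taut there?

(11.2361, 13.8293, 9.1241)

L_1 = √((12.0000−1.5000)² + (5.0000−9.0000)²) = 11.2361
L_2 = √((12.0000−1.5000)² + (0.0000−9.0000)²) = 13.8293
L_3 = √((0.0000−1.5000)² + (0.0000−9.0000)²) = 9.1241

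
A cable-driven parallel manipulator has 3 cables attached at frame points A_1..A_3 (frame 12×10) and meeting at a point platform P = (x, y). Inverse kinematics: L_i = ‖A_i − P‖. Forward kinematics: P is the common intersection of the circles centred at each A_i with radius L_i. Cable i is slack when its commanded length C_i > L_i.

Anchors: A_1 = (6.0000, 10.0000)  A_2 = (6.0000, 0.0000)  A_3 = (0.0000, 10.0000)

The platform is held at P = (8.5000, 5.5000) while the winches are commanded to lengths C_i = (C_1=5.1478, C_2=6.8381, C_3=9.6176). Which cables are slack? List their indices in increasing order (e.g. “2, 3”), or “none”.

2

i=1: geometric 5.1478 vs commanded 5.1478 ⇒ taut
i=2: geometric 6.0415 vs commanded 6.8381 ⇒ slack
i=3: geometric 9.6177 vs commanded 9.6176 ⇒ taut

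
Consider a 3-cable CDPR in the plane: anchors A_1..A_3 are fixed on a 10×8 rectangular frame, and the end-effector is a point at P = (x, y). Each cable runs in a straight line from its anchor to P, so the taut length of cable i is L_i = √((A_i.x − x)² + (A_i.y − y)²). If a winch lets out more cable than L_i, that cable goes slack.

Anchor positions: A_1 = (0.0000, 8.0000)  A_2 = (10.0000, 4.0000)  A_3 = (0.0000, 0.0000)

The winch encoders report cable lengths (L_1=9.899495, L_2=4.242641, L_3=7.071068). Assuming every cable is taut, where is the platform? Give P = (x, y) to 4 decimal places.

circle eqns → linear via eq_j − eq_1; set k_j = A_j·A_j − L_j²
k_1 = 0.0000+64.0000−98.0000 = -34.0000
-20.0000·x + 8.0000·y = k_1−k_2 = -132.0000
0.0000·x + 16.0000·y = k_1−k_3 = 16.0000
solve first two rows → x=7.0000, y=1.0000

(7.0000, 1.0000)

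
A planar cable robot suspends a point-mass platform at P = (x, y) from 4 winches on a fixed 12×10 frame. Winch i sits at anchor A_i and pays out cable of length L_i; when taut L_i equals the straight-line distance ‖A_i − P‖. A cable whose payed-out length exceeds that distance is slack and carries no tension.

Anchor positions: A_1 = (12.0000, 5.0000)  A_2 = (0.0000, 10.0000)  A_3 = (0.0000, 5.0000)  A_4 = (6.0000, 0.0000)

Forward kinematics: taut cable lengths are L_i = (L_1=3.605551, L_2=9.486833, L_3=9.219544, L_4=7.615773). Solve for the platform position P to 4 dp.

(9.0000, 7.0000)

expand ‖A_i−P‖²=L_i² and subtract eq 1 (c_i ≔ ‖A_i‖²−L_i²)
c_1 = 144.0000+25.0000−13.0000 = 156.0000
eq1−eq2 → [24.0000  -10.0000]·P = 146.0000
eq1−eq3 → [24.0000  0.0000]·P = 216.0000
eq1−eq4 → [12.0000  10.0000]·P = 178.0000
2×2 solve → P = (9.0000, 7.0000)
check cable 4: ‖A_4−P‖² = 58.0000 ≈ L_4² = 58.0000 ✓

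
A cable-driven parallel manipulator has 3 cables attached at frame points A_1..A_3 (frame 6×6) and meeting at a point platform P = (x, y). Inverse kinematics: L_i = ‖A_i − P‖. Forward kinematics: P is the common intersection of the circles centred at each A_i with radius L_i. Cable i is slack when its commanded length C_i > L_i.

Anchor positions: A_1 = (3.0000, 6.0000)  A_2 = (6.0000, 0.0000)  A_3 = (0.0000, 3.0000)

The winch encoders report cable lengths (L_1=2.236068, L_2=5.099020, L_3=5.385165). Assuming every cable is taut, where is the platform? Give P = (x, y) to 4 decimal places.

circle eqns → linear via eq_j − eq_1; set k_j = A_j·A_j − L_j²
k_1 = 9.0000+36.0000−5.0000 = 40.0000
-6.0000·x + 12.0000·y = k_1−k_2 = 30.0000
6.0000·x + 6.0000·y = k_1−k_3 = 60.0000
solve first two rows → x=5.0000, y=5.0000

(5.0000, 5.0000)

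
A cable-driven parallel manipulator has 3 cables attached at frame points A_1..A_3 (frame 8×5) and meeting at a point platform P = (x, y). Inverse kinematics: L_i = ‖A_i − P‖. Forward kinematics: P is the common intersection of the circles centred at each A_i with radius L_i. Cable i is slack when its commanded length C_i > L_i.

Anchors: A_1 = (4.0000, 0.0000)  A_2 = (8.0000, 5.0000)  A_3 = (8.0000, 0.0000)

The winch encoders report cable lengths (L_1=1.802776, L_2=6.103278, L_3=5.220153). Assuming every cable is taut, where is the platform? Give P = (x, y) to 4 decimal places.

expand ‖A_i−P‖²=L_i² and subtract eq 1 (q_i ≔ ‖A_i‖²−L_i²)
q_1 = 16.0000+0.0000−3.2500 = 12.7500
eq1−eq2 → [-8.0000  -10.0000]·P = -39.0000
eq1−eq3 → [-8.0000  0.0000]·P = -24.0000
2×2 solve → P = (3.0000, 1.5000)

(3.0000, 1.5000)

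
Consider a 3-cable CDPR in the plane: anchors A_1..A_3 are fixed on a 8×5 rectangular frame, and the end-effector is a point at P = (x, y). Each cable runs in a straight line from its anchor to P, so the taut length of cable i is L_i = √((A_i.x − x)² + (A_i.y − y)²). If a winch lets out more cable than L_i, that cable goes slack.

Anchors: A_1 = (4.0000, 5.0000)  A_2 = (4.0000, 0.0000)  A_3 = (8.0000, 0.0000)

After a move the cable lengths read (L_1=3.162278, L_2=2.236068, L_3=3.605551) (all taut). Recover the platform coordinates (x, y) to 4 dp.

expand ‖A_i−P‖²=L_i² and subtract eq 1 (k_i ≔ ‖A_i‖²−L_i²)
k_1 = 16.0000+25.0000−10.0000 = 31.0000
eq1−eq2 → [0.0000  10.0000]·P = 20.0000
eq1−eq3 → [-8.0000  10.0000]·P = -20.0000
2×2 solve → P = (5.0000, 2.0000)

(5.0000, 2.0000)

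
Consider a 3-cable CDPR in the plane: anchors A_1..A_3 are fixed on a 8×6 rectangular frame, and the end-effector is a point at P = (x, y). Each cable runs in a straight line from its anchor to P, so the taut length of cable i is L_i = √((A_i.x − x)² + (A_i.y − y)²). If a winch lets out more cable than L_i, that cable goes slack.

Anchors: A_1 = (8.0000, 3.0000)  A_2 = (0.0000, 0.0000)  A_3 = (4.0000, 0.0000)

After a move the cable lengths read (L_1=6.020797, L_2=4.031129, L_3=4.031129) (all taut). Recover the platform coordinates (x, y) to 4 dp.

each cable: (A_i−P)·(A_i−P) = L_i²; let q_i = ‖A_i‖²−L_i²
q_1 = 64.0000+9.0000−36.2500 = 36.7500
row 1: 16.0000x + 6.0000y = 53.0000  (q_2=-16.2500)
row 2: 8.0000x + 6.0000y = 37.0000  (q_3=-0.2500)
Cramer on rows 1–2 → x = 2.0000, y = 3.5000

(2.0000, 3.5000)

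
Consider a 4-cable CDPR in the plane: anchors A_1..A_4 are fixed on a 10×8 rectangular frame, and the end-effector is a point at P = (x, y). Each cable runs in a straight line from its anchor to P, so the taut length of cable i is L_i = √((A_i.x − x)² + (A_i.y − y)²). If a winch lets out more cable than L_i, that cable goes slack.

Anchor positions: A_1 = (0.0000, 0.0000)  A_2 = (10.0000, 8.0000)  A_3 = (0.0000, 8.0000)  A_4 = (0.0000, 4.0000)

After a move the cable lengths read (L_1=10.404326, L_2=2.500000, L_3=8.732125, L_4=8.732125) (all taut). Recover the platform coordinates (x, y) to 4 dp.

(8.5000, 6.0000)

circle eqns → linear via eq_j − eq_1; set c_j = A_j·A_j − L_j²
c_1 = 0.0000+0.0000−108.2500 = -108.2500
-20.0000·x − 16.0000·y = c_1−c_2 = -266.0000
0.0000·x − 16.0000·y = c_1−c_3 = -96.0000
0.0000·x − 8.0000·y = c_1−c_4 = -48.0000
solve first two rows → x=8.5000, y=6.0000
check cable 4: ‖A_4−P‖² = 76.2500 ≈ L_4² = 76.2500 ✓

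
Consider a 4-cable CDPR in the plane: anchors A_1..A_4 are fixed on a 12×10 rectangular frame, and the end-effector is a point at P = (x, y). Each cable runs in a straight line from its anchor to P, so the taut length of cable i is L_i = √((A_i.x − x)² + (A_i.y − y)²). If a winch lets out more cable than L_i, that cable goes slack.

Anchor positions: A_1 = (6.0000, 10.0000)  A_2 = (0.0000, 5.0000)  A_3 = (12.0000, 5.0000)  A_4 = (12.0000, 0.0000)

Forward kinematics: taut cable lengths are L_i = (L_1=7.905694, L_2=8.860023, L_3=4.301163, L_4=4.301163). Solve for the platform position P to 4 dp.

(8.5000, 2.5000)

each cable: (A_i−P)·(A_i−P) = L_i²; let q_i = ‖A_i‖²−L_i²
q_1 = 36.0000+100.0000−62.5000 = 73.5000
row 1: 12.0000x + 10.0000y = 127.0000  (q_2=-53.5000)
row 2: -12.0000x + 10.0000y = -77.0000  (q_3=150.5000)
row 3: -12.0000x + 20.0000y = -52.0000  (q_4=125.5000)
Cramer on rows 1–2 → x = 8.5000, y = 2.5000
check cable 4: ‖A_4−P‖² = 18.5000 ≈ L_4² = 18.5000 ✓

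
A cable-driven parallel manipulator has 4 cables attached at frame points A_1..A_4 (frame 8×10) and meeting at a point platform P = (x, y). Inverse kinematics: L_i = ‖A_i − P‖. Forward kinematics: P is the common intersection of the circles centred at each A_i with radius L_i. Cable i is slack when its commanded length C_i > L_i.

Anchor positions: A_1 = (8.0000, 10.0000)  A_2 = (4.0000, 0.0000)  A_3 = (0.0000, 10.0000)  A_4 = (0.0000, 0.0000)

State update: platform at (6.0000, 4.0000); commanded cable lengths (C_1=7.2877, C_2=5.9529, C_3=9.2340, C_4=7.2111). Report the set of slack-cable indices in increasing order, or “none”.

1, 2, 3

cable 1: L_1 = ‖A_1−P‖ = 6.3246;  C_1 = 7.2877 → slack
cable 2: L_2 = ‖A_2−P‖ = 4.4721;  C_2 = 5.9529 → slack
cable 3: L_3 = ‖A_3−P‖ = 8.4853;  C_3 = 9.2340 → slack
cable 4: L_4 = ‖A_4−P‖ = 7.2111;  C_4 = 7.2111 → taut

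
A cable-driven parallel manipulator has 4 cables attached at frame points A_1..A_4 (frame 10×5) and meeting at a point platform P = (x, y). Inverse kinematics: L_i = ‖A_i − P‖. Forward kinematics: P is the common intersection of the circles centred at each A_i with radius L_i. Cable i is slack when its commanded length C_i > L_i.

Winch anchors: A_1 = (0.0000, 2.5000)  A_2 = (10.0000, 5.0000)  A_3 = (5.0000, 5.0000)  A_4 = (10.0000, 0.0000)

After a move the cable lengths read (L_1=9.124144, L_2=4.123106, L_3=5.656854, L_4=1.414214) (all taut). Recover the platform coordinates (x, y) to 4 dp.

each cable: (A_i−P)·(A_i−P) = L_i²; let q_i = ‖A_i‖²−L_i²
q_1 = 0.0000+6.2500−83.2500 = -77.0000
row 1: -20.0000x − 5.0000y = -185.0000  (q_2=108.0000)
row 2: -10.0000x − 5.0000y = -95.0000  (q_3=18.0000)
row 3: -20.0000x + 5.0000y = -175.0000  (q_4=98.0000)
Cramer on rows 1–2 → x = 9.0000, y = 1.0000
check cable 4: ‖A_4−P‖² = 2.0000 ≈ L_4² = 2.0000 ✓

(9.0000, 1.0000)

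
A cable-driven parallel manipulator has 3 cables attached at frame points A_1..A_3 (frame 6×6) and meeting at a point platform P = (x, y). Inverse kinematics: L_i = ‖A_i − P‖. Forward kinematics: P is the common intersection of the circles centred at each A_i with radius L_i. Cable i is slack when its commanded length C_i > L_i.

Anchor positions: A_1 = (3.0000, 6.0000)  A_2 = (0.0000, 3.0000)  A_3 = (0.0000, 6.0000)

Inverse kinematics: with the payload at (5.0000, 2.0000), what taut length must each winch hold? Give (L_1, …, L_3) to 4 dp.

L_1: Δ = A_1−P = (-2.0000, 4.0000) → ‖Δ‖ = √20.0000 = 4.4721
L_2: Δ = A_2−P = (-5.0000, 1.0000) → ‖Δ‖ = √26.0000 = 5.0990
L_3: Δ = A_3−P = (-5.0000, 4.0000) → ‖Δ‖ = √41.0000 = 6.4031

(4.4721, 5.0990, 6.4031)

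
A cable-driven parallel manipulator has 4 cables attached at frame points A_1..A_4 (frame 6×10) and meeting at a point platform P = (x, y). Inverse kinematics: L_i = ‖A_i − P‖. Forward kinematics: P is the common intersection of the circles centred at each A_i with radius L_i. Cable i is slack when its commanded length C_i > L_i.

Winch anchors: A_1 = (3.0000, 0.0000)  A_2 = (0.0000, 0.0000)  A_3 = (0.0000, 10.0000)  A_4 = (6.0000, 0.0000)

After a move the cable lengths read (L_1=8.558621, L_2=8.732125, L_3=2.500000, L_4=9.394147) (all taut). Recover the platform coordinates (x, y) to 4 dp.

(2.0000, 8.5000)

expand ‖A_i−P‖²=L_i² and subtract eq 1 (q_i ≔ ‖A_i‖²−L_i²)
q_1 = 9.0000+0.0000−73.2500 = -64.2500
eq1−eq2 → [6.0000  0.0000]·P = 12.0000
eq1−eq3 → [6.0000  -20.0000]·P = -158.0000
eq1−eq4 → [-6.0000  0.0000]·P = -12.0000
2×2 solve → P = (2.0000, 8.5000)
check cable 4: ‖A_4−P‖² = 88.2500 ≈ L_4² = 88.2500 ✓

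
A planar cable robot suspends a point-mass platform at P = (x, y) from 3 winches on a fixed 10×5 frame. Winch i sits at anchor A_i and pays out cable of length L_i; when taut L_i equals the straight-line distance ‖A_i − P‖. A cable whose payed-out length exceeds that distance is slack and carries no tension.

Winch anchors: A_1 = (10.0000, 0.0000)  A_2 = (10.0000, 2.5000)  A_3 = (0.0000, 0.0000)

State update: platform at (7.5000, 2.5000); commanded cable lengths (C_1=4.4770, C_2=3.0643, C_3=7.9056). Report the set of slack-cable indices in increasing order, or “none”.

1, 2

i=1: geometric 3.5355 vs commanded 4.4770 ⇒ slack
i=2: geometric 2.5000 vs commanded 3.0643 ⇒ slack
i=3: geometric 7.9057 vs commanded 7.9056 ⇒ taut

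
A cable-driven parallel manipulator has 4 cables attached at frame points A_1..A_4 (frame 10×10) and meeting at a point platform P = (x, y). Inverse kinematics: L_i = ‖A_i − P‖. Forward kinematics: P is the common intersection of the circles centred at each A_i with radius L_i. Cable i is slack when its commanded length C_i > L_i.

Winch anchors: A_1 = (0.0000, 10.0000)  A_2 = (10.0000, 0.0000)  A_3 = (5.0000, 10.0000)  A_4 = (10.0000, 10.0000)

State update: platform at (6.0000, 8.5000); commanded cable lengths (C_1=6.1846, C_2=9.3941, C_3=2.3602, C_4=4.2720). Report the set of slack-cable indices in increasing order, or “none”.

i=1: geometric 6.1847 vs commanded 6.1846 ⇒ taut
i=2: geometric 9.3941 vs commanded 9.3941 ⇒ taut
i=3: geometric 1.8028 vs commanded 2.3602 ⇒ slack
i=4: geometric 4.2720 vs commanded 4.2720 ⇒ taut

3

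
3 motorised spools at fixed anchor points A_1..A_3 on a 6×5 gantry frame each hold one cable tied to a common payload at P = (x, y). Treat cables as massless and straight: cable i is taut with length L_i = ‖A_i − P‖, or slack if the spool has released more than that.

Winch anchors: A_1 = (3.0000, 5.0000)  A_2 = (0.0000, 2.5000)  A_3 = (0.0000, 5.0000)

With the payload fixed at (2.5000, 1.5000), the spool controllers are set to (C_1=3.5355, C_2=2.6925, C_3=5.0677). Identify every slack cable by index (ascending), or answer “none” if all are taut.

3

i=1: geometric 3.5355 vs commanded 3.5355 ⇒ taut
i=2: geometric 2.6926 vs commanded 2.6925 ⇒ taut
i=3: geometric 4.3012 vs commanded 5.0677 ⇒ slack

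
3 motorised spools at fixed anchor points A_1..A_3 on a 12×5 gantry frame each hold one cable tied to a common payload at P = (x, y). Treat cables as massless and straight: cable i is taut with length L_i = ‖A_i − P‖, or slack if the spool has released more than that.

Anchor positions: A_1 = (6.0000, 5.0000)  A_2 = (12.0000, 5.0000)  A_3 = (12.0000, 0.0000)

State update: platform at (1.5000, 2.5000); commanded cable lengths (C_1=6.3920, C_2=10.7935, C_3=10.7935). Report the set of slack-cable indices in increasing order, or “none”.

1

cable 1: √((4.5000)²+(2.5000)²)=5.1478, C_1=6.3920: slack
cable 2: √((10.5000)²+(2.5000)²)=10.7935, C_2=10.7935: taut
cable 3: √((10.5000)²+(-2.5000)²)=10.7935, C_3=10.7935: taut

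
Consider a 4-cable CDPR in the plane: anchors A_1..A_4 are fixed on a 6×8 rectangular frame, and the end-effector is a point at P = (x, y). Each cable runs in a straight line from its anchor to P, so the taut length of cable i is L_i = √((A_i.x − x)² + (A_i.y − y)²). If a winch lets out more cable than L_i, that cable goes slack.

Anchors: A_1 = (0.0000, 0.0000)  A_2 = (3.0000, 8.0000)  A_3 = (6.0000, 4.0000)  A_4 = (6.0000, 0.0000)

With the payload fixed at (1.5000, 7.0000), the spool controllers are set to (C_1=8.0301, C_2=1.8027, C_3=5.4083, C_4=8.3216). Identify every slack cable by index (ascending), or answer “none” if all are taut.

cable 1: √((-1.5000)²+(-7.0000)²)=7.1589, C_1=8.0301: slack
cable 2: √((1.5000)²+(1.0000)²)=1.8028, C_2=1.8027: taut
cable 3: √((4.5000)²+(-3.0000)²)=5.4083, C_3=5.4083: taut
cable 4: √((4.5000)²+(-7.0000)²)=8.3217, C_4=8.3216: taut

1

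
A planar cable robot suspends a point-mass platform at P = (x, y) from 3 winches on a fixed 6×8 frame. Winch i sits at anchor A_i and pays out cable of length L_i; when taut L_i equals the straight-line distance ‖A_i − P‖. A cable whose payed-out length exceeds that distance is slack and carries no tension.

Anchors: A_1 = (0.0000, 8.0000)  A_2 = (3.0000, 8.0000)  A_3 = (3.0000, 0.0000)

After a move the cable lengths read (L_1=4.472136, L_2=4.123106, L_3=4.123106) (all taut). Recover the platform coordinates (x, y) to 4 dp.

circle eqns → linear via eq_j − eq_1; set c_j = A_j·A_j − L_j²
c_1 = 0.0000+64.0000−20.0000 = 44.0000
-6.0000·x + 0.0000·y = c_1−c_2 = -12.0000
-6.0000·x + 16.0000·y = c_1−c_3 = 52.0000
solve first two rows → x=2.0000, y=4.0000

(2.0000, 4.0000)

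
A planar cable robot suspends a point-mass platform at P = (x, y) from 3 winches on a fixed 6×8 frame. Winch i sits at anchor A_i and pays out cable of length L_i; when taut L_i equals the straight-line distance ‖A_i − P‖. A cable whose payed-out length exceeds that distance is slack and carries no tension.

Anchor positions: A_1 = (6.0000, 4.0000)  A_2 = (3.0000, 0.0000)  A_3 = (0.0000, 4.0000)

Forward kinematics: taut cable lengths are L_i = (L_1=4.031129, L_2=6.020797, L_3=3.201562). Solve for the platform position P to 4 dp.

expand ‖A_i−P‖²=L_i² and subtract eq 1 (k_i ≔ ‖A_i‖²−L_i²)
k_1 = 36.0000+16.0000−16.2500 = 35.7500
eq1−eq2 → [6.0000  8.0000]·P = 63.0000
eq1−eq3 → [12.0000  0.0000]·P = 30.0000
2×2 solve → P = (2.5000, 6.0000)

(2.5000, 6.0000)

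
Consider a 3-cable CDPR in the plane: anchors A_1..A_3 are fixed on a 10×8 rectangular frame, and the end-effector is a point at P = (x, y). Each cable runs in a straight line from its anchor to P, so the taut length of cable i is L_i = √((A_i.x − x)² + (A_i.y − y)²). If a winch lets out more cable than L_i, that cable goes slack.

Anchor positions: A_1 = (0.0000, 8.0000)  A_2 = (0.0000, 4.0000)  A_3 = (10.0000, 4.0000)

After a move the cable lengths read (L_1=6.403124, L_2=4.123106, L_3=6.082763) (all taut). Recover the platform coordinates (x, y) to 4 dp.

circle eqns → linear via eq_j − eq_1; set q_j = A_j·A_j − L_j²
q_1 = 0.0000+64.0000−41.0000 = 23.0000
0.0000·x + 8.0000·y = q_1−q_2 = 24.0000
-20.0000·x + 8.0000·y = q_1−q_3 = -56.0000
solve first two rows → x=4.0000, y=3.0000

(4.0000, 3.0000)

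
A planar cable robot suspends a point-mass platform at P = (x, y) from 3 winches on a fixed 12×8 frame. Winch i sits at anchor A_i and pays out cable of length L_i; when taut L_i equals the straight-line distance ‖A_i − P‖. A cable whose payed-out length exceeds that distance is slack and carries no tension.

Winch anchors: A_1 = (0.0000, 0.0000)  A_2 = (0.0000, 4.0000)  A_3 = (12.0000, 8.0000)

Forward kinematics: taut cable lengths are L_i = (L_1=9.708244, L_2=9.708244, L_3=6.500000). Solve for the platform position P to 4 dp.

(9.5000, 2.0000)

each cable: (A_i−P)·(A_i−P) = L_i²; let c_i = ‖A_i‖²−L_i²
c_1 = 0.0000+0.0000−94.2500 = -94.2500
row 1: 0.0000x − 8.0000y = -16.0000  (c_2=-78.2500)
row 2: -24.0000x − 16.0000y = -260.0000  (c_3=165.7500)
Cramer on rows 1–2 → x = 9.5000, y = 2.0000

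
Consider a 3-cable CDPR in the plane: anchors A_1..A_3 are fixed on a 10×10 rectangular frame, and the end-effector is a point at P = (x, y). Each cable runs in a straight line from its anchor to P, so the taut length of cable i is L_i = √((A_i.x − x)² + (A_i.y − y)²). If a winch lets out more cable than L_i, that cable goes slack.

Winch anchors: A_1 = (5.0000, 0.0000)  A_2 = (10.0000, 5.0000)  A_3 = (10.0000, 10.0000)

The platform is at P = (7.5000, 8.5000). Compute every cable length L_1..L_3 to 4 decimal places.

(8.8600, 4.3012, 2.9155)

cable 1: Δx=-2.5000, Δy=-8.5000; L_1 = √(Δx²+Δy²) = 8.8600
cable 2: Δx=2.5000, Δy=-3.5000; L_2 = √(Δx²+Δy²) = 4.3012
cable 3: Δx=2.5000, Δy=1.5000; L_3 = √(Δx²+Δy²) = 2.9155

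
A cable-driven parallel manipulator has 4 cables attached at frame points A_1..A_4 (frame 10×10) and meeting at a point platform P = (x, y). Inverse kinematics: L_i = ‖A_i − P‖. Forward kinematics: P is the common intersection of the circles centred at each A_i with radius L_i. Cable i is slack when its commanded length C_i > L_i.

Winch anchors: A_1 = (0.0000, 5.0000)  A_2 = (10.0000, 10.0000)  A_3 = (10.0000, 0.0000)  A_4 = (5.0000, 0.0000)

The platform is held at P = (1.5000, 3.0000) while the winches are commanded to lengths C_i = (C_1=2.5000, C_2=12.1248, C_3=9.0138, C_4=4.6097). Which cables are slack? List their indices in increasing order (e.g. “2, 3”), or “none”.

i=1: geometric 2.5000 vs commanded 2.5000 ⇒ taut
i=2: geometric 11.0114 vs commanded 12.1248 ⇒ slack
i=3: geometric 9.0139 vs commanded 9.0138 ⇒ taut
i=4: geometric 4.6098 vs commanded 4.6097 ⇒ taut

2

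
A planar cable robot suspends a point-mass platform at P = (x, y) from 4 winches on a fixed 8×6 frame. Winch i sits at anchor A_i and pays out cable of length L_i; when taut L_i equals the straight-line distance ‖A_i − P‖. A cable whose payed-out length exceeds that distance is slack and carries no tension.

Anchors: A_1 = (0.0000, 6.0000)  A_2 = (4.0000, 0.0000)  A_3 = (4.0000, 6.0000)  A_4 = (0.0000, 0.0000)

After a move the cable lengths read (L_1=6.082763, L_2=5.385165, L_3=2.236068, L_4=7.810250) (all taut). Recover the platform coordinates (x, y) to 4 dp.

expand ‖A_i−P‖²=L_i² and subtract eq 1 (c_i ≔ ‖A_i‖²−L_i²)
c_1 = 0.0000+36.0000−37.0000 = -1.0000
eq1−eq2 → [-8.0000  12.0000]·P = 12.0000
eq1−eq3 → [-8.0000  0.0000]·P = -48.0000
eq1−eq4 → [0.0000  12.0000]·P = 60.0000
2×2 solve → P = (6.0000, 5.0000)
check cable 4: ‖A_4−P‖² = 61.0000 ≈ L_4² = 61.0000 ✓

(6.0000, 5.0000)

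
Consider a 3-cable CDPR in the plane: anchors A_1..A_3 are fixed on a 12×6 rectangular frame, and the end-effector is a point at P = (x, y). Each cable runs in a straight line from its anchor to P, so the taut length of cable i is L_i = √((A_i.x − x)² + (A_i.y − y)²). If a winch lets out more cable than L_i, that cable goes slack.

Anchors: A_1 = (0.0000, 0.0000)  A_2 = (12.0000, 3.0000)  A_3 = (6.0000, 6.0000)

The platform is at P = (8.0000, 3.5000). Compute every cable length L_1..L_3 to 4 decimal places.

(8.7321, 4.0311, 3.2016)

cable 1: Δx=-8.0000, Δy=-3.5000; L_1 = √(Δx²+Δy²) = 8.7321
cable 2: Δx=4.0000, Δy=-0.5000; L_2 = √(Δx²+Δy²) = 4.0311
cable 3: Δx=-2.0000, Δy=2.5000; L_3 = √(Δx²+Δy²) = 3.2016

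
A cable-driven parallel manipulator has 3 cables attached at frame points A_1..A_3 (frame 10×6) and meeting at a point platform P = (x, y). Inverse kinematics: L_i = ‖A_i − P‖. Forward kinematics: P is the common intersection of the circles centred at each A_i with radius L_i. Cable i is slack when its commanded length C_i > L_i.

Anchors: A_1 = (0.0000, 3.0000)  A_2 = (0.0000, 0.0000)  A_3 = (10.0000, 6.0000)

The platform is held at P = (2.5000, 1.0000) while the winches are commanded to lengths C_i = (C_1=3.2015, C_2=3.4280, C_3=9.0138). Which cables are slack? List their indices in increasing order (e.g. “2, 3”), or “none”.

2

cable 1: √((-2.5000)²+(2.0000)²)=3.2016, C_1=3.2015: taut
cable 2: √((-2.5000)²+(-1.0000)²)=2.6926, C_2=3.4280: slack
cable 3: √((7.5000)²+(5.0000)²)=9.0139, C_3=9.0138: taut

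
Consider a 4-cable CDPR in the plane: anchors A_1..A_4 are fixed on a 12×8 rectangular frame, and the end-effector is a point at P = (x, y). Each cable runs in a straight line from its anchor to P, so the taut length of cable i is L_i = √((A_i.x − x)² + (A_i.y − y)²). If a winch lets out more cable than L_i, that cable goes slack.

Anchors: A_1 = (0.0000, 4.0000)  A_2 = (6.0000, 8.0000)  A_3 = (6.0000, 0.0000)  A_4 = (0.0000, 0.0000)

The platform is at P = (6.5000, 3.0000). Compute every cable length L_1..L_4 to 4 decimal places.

L_1 = √((0.0000−6.5000)² + (4.0000−3.0000)²) = 6.5765
L_2 = √((6.0000−6.5000)² + (8.0000−3.0000)²) = 5.0249
L_3 = √((6.0000−6.5000)² + (0.0000−3.0000)²) = 3.0414
L_4 = √((0.0000−6.5000)² + (0.0000−3.0000)²) = 7.1589

(6.5765, 5.0249, 3.0414, 7.1589)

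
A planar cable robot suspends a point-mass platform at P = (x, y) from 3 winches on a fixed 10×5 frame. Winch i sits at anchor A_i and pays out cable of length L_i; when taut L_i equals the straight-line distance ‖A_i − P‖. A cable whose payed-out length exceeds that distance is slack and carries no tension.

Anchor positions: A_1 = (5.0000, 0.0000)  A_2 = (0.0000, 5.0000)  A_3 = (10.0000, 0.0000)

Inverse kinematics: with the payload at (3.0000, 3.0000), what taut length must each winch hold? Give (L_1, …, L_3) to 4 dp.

(3.6056, 3.6056, 7.6158)

L_1: Δ = A_1−P = (2.0000, -3.0000) → ‖Δ‖ = √13.0000 = 3.6056
L_2: Δ = A_2−P = (-3.0000, 2.0000) → ‖Δ‖ = √13.0000 = 3.6056
L_3: Δ = A_3−P = (7.0000, -3.0000) → ‖Δ‖ = √58.0000 = 7.6158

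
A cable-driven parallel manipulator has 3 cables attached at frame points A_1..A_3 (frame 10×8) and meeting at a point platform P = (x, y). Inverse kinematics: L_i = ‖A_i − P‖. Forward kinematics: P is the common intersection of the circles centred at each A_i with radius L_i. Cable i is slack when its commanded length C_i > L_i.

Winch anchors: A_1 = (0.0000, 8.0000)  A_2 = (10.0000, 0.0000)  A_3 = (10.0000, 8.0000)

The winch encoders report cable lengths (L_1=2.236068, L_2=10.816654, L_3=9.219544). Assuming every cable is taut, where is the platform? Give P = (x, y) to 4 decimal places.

each cable: (A_i−P)·(A_i−P) = L_i²; let c_i = ‖A_i‖²−L_i²
c_1 = 0.0000+64.0000−5.0000 = 59.0000
row 1: -20.0000x + 16.0000y = 76.0000  (c_2=-17.0000)
row 2: -20.0000x + 0.0000y = -20.0000  (c_3=79.0000)
Cramer on rows 1–2 → x = 1.0000, y = 6.0000

(1.0000, 6.0000)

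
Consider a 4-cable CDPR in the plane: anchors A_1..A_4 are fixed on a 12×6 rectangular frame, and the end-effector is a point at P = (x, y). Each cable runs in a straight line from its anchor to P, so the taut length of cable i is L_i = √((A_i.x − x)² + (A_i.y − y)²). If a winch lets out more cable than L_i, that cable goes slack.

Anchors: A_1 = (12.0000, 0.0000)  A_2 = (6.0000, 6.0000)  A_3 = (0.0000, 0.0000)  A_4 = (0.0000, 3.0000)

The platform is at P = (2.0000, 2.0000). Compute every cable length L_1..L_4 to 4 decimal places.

L_1 = √((12.0000−2.0000)² + (0.0000−2.0000)²) = 10.1980
L_2 = √((6.0000−2.0000)² + (6.0000−2.0000)²) = 5.6569
L_3 = √((0.0000−2.0000)² + (0.0000−2.0000)²) = 2.8284
L_4 = √((0.0000−2.0000)² + (3.0000−2.0000)²) = 2.2361

(10.1980, 5.6569, 2.8284, 2.2361)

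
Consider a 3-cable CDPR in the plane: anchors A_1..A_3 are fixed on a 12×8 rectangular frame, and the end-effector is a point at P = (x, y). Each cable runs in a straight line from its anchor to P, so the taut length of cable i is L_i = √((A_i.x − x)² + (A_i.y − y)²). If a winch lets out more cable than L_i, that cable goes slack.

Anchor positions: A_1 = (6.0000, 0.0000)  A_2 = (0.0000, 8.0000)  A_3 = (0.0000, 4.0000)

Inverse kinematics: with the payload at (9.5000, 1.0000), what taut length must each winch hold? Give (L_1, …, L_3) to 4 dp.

(3.6401, 11.8004, 9.9624)

cable 1: Δx=-3.5000, Δy=-1.0000; L_1 = √(Δx²+Δy²) = 3.6401
cable 2: Δx=-9.5000, Δy=7.0000; L_2 = √(Δx²+Δy²) = 11.8004
cable 3: Δx=-9.5000, Δy=3.0000; L_3 = √(Δx²+Δy²) = 9.9624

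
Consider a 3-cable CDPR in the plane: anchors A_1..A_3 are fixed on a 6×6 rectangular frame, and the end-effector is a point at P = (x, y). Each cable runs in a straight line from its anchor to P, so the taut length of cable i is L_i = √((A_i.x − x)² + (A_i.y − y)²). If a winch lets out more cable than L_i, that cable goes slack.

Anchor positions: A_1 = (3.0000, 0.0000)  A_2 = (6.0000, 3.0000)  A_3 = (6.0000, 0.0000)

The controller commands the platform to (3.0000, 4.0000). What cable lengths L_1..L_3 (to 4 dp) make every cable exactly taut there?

cable 1: Δx=0.0000, Δy=-4.0000; L_1 = √(Δx²+Δy²) = 4.0000
cable 2: Δx=3.0000, Δy=-1.0000; L_2 = √(Δx²+Δy²) = 3.1623
cable 3: Δx=3.0000, Δy=-4.0000; L_3 = √(Δx²+Δy²) = 5.0000

(4.0000, 3.1623, 5.0000)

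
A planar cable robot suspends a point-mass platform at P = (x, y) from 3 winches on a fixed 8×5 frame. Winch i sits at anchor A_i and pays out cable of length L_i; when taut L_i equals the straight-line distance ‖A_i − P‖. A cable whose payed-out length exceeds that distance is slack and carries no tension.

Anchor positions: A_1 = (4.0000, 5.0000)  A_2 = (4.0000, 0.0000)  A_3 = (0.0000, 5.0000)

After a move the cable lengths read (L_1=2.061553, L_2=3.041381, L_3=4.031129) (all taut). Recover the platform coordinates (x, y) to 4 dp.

expand ‖A_i−P‖²=L_i² and subtract eq 1 (k_i ≔ ‖A_i‖²−L_i²)
k_1 = 16.0000+25.0000−4.2500 = 36.7500
eq1−eq2 → [0.0000  10.0000]·P = 30.0000
eq1−eq3 → [8.0000  0.0000]·P = 28.0000
2×2 solve → P = (3.5000, 3.0000)

(3.5000, 3.0000)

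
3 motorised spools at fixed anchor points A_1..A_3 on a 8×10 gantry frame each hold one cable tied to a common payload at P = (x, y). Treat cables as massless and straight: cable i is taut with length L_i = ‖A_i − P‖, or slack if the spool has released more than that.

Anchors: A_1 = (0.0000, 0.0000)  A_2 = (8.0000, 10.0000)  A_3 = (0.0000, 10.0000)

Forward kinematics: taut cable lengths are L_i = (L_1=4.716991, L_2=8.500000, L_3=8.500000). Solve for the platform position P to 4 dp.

circle eqns → linear via eq_j − eq_1; set q_j = A_j·A_j − L_j²
q_1 = 0.0000+0.0000−22.2500 = -22.2500
-16.0000·x − 20.0000·y = q_1−q_2 = -114.0000
0.0000·x − 20.0000·y = q_1−q_3 = -50.0000
solve first two rows → x=4.0000, y=2.5000

(4.0000, 2.5000)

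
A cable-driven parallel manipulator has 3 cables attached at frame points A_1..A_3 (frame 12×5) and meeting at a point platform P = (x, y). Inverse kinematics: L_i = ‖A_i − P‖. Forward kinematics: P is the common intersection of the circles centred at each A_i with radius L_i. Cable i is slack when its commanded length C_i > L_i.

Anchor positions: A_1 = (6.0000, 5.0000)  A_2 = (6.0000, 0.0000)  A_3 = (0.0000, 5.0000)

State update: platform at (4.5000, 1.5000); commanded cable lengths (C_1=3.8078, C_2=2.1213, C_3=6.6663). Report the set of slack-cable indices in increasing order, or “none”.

3

cable 1: √((1.5000)²+(3.5000)²)=3.8079, C_1=3.8078: taut
cable 2: √((1.5000)²+(-1.5000)²)=2.1213, C_2=2.1213: taut
cable 3: √((-4.5000)²+(3.5000)²)=5.7009, C_3=6.6663: slack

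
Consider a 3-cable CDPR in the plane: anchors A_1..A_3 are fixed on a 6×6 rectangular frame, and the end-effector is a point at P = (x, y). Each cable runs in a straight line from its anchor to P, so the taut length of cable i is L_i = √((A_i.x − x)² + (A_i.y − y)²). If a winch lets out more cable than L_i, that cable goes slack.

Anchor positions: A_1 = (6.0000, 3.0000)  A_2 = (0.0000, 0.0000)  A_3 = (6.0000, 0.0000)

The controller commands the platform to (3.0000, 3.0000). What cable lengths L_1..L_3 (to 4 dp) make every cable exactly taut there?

L_1: Δ = A_1−P = (3.0000, 0.0000) → ‖Δ‖ = √9.0000 = 3.0000
L_2: Δ = A_2−P = (-3.0000, -3.0000) → ‖Δ‖ = √18.0000 = 4.2426
L_3: Δ = A_3−P = (3.0000, -3.0000) → ‖Δ‖ = √18.0000 = 4.2426

(3.0000, 4.2426, 4.2426)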